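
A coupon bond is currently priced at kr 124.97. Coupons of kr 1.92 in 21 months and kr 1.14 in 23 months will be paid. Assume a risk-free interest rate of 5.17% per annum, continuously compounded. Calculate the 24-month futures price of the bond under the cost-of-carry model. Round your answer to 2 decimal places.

kr 135.49

PV(coupons) I = 1.92·e^(−0.0517·21/12) + 1.14·e^(−0.0517·23/12)
I = 1.7539 + 1.0325 = 2.7864
F = (S − I)·e^(rT) = (124.97 − 2.7864) · e^(0.0517·24/12)
= 122.1836 · e^0.103400 = 122.1836 × 1.108935 = kr 135.49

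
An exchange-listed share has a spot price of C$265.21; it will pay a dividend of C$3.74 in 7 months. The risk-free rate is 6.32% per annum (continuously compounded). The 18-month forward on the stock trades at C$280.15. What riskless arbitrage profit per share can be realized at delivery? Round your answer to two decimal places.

PV(dividends) I = 3.74·e^(−0.0632·7/12) = 3.6046
Fair forward F* = (S − I)·e^(rT) = (265.21 − 3.6046)·e^0.094800 = 261.6054 × 1.099439 = 287.6192
Market C$280.15 < fair 287.6192: forward underpriced → reverse cash-and-carry (short the stock, invest proceeds at r, pay the dividends, go long the forward).
Profit at T = |F_mkt − F*| = |280.15 − 287.6192| = C$7.47 per share

C$7.47 per share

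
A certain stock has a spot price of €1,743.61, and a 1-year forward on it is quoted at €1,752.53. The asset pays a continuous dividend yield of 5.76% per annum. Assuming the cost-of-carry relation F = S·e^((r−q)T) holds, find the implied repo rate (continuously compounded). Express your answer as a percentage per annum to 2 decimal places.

From F = S·e^((r−q)T): (r − q) = ln(F/S)/T
ln(1752.53/1743.61) = ln(1.005116) = 0.005103
(r − q) = 0.005103 / (1) = 0.005103
r = ln(F/S)/T + q = 0.005103 + 0.0576 = 0.062703
r = 6.27%

6.27%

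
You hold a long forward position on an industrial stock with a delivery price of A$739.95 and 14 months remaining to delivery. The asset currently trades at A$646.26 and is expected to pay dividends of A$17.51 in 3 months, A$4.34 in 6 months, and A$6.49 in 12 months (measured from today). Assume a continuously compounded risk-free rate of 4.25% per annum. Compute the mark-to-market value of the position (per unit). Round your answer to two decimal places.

-A$85.69

PV(remaining dividends) I = 17.51·e^(−0.0425·3/12) + 4.34·e^(−0.0425·6/12) + 6.49·e^(−0.0425·12/12) = 27.7936
Current forward F = (S − I)·e^(rT) = (646.26 − 27.7936)·e^(0.0425·14/12) = 618.4664 × 1.050833 = 649.9049
Value (long) = (F − K)·e^(−rT) = (649.9049 − 739.95) × 0.951626 = -85.6893
Value = -A$85.69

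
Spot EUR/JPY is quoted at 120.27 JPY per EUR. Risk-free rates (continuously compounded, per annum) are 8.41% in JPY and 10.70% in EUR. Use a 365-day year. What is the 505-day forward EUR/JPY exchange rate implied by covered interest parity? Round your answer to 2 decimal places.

116.52

F = S·e^((r_JPY − r_EUR)T) = 120.27 · e^((0.0841 − 0.1070) × 505/365)
= 120.27 · e^-0.031684 = 120.27 × 0.968813
F = 116.52 JPY per EUR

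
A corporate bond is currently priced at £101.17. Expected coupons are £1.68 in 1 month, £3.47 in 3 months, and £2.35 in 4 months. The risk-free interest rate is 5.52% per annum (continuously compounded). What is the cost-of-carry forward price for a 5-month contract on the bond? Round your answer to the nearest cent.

£95.95

PV(coupons) I = 1.68·e^(−0.0552·1/12) + 3.47·e^(−0.0552·3/12) + 2.35·e^(−0.0552·4/12)
I = 1.6723 + 3.4224 + 2.3072 = 7.4019
F = (S − I)·e^(rT) = (101.17 − 7.4019) · e^(0.0552·5/12)
= 93.7681 · e^0.023000 = 93.7681 × 1.023267 = £95.95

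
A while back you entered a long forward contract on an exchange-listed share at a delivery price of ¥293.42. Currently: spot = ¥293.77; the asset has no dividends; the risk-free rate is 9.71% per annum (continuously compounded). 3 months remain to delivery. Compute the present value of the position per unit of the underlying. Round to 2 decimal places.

¥7.39

Current fair forward for the remaining 3 months: F = S·e^(r·T), r = 0.0971
F = 293.77 · e^(0.0971 × 3/12) = 293.77 × 1.024572 = 300.9885
Value of long forward = (F − K)·e^(−rT) = (300.9885 − 293.42) · e^(−0.0971·3/12)
= 7.5685 × 0.976017 = 7.39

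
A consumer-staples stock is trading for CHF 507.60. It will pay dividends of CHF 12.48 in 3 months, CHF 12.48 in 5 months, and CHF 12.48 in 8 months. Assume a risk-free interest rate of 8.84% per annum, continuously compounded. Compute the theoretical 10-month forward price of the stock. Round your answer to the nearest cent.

PV(dividends) I = 12.48·e^(−0.0884·3/12) + 12.48·e^(−0.0884·5/12) + 12.48·e^(−0.0884·8/12)
I = 12.2072 + 12.0287 + 11.7658 = 36.0017
F = (S − I)·e^(rT) = (507.60 − 36.0017) · e^(0.0884·10/12)
= 471.5983 · e^0.073667 = 471.5983 × 1.076448 = CHF 507.65

CHF 507.65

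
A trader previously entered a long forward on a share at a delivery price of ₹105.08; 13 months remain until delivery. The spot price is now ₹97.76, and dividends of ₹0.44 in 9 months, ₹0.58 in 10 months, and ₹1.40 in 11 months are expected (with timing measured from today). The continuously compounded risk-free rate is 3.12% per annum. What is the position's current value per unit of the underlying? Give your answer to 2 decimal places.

-₹6.18

PV(remaining dividends) I = 0.44·e^(−0.0312·9/12) + 0.58·e^(−0.0312·10/12) + 1.40·e^(−0.0312·11/12) = 2.3555
Current forward F = (S − I)·e^(rT) = (97.76 − 2.3555)·e^(0.0312·13/12) = 95.4045 × 1.034378 = 98.6843
Value (long) = (F − K)·e^(−rT) = (98.6843 − 105.08) × 0.966765 = -6.1831
Value = -₹6.18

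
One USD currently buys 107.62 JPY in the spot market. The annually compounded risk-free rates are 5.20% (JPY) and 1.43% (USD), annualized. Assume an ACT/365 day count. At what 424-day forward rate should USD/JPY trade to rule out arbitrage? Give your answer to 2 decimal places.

112.28

By covered interest parity, F = S · (1+r_JPY)^T / (1+r_USD)^T
= 107.62 × 1.060656 / 1.016631 = 107.62 × 1.043305
F = 112.28 JPY per USD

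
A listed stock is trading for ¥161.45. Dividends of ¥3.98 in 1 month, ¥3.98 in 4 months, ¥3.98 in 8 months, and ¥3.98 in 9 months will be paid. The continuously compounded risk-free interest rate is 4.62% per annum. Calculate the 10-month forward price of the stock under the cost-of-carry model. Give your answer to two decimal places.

PV(dividends) I = 3.98·e^(−0.0462·1/12) + 3.98·e^(−0.0462·4/12) + 3.98·e^(−0.0462·8/12) + 3.98·e^(−0.0462·9/12)
I = 3.9647 + 3.9192 + 3.8593 + 3.8445 = 15.5877
F = (S − I)·e^(rT) = (161.45 − 15.5877) · e^(0.0462·10/12)
= 145.8623 · e^0.038500 = 145.8623 × 1.039251 = ¥151.59

¥151.59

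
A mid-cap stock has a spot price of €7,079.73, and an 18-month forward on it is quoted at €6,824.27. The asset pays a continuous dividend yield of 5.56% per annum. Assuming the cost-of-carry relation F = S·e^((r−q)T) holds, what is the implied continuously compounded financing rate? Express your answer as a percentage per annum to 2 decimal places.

From F = S·e^((r−q)T): (r − q) = ln(F/S)/T
ln(6824.27/7079.73) = ln(0.963917) = -0.036750
(r − q) = -0.036750 / (18/12) = -0.024500
r = ln(F/S)/T + q = -0.024500 + 0.0556 = 0.031100
r = 3.11%

3.11%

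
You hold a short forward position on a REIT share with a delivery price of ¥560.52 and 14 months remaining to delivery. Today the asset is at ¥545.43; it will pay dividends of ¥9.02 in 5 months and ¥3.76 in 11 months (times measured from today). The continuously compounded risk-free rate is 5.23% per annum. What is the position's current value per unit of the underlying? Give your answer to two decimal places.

PV(remaining dividends) I = 9.02·e^(−0.0523·5/12) + 3.76·e^(−0.0523·11/12) = 12.4096
Current forward F = (S − I)·e^(rT) = (545.43 − 12.4096)·e^(0.0523·14/12) = 533.0204 × 1.062917 = 566.5564
Value (long) = (F − K)·e^(−rT) = (566.5564 − 560.52) × 0.940808 = 5.6791
Short position value = −(long value) = -¥5.68

-¥5.68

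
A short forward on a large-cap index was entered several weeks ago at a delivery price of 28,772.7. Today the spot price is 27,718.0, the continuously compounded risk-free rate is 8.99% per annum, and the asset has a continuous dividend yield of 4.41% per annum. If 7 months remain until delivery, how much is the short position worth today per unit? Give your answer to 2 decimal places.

288.65

Current fair forward for the remaining 7 months: F = S·e^((r − q)·T), (r − q) = 0.0899 − 0.0441 = 0.0458
F = 27718.0 · e^(0.0458 × 7/12) = 27718.0 × 1.02707676 = 28468.5136
Value of long forward = (F − K)·e^(−rT) = (28468.5136 − 28772.7) · e^(−0.0899·7/12)
= -304.1864 × 0.94890967 = -288.65
Short position value = −(long value) = 288.65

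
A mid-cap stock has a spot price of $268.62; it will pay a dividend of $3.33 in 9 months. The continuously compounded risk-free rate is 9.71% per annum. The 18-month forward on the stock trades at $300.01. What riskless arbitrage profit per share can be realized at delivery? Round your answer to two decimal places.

PV(dividends) I = 3.33·e^(−0.0971·9/12) = 3.0961
Fair forward F* = (S − I)·e^(rT) = (268.62 − 3.0961)·e^0.145650 = 265.5239 × 1.156791 = 307.1557
Market $300.01 < fair 307.1557: forward underpriced → reverse cash-and-carry (short the stock, invest proceeds at r, pay the dividends, go long the forward).
Profit at T = |F_mkt − F*| = |300.01 − 307.1557| = $7.15 per share

$7.15 per share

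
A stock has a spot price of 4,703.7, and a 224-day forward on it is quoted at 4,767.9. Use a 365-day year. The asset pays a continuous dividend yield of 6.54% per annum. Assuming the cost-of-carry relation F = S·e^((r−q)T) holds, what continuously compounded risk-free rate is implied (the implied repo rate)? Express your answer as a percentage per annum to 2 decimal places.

From F = S·e^((r−q)T): (r − q) = ln(F/S)/T
ln(4767.9/4703.7) = ln(1.013649) = 0.013557
(r − q) = 0.013557 / (224/365) = 0.022091
r = ln(F/S)/T + q = 0.022091 + 0.0654 = 0.087491
r = 8.75%

8.75%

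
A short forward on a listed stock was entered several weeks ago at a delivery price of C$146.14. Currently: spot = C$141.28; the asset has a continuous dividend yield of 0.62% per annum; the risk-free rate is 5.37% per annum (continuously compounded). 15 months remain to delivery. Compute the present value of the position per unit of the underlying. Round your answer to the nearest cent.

-C$3.54

Current fair forward for the remaining 15 months: F = S·e^((r − q)·T), (r − q) = 0.0537 − 0.0062 = 0.0475
F = 141.28 · e^(0.0475 × 15/12) = 141.28 × 1.061173 = 149.9225
Value of long forward = (F − K)·e^(−rT) = (149.9225 − 146.14) · e^(−0.0537·15/12)
= 3.7825 × 0.935078 = 3.54
Short position value = −(long value) = -C$3.54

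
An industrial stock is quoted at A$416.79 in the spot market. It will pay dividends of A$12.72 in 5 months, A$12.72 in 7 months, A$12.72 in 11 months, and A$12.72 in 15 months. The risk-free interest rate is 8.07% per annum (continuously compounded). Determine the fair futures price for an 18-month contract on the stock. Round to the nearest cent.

PV(dividends) I = 12.72·e^(−0.0807·5/12) + 12.72·e^(−0.0807·7/12) + 12.72·e^(−0.0807·11/12) + 12.72·e^(−0.0807·15/12)
I = 12.2994 + 12.1351 + 11.8130 + 11.4995 = 47.7470
F = (S − I)·e^(rT) = (416.79 − 47.7470) · e^(0.0807·18/12)
= 369.0430 · e^0.121050 = 369.0430 × 1.128681 = A$416.53

A$416.53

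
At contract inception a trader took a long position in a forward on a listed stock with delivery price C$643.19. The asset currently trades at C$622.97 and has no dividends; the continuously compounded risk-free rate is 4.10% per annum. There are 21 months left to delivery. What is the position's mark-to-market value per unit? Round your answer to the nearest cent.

Current fair forward for the remaining 21 months: F = S·e^(r·T), r = 0.0410
F = 622.97 · e^(0.0410 × 21/12) = 622.97 × 1.074387 = 669.3109
Value of long forward = (F − K)·e^(−rT) = (669.3109 − 643.19) · e^(−0.0410·21/12)
= 26.1209 × 0.930764 = 24.31

C$24.31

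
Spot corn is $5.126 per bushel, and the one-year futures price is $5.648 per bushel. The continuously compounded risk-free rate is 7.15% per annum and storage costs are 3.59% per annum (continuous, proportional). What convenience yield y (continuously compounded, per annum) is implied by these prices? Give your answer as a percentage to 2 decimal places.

1.04%

F = S·e^((r+u−y)T) ⇒ (r+u−y) = ln(F/S)/T
ln(5.648/5.126) = 0.096976; /T ⇒ 0.096976
y = r + u − ln(F/S)/T = 0.0715 + 0.0359 − 0.096976 = 0.010424
y = 1.04%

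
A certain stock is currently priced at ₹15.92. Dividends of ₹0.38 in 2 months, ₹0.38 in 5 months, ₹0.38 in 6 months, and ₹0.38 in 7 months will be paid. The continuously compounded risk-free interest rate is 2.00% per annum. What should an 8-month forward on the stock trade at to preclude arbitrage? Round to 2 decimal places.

PV(dividends) I = 0.38·e^(−0.0200·2/12) + 0.38·e^(−0.0200·5/12) + 0.38·e^(−0.0200·6/12) + 0.38·e^(−0.0200·7/12)
I = 0.3787 + 0.3768 + 0.3762 + 0.3756 = 1.5073
F = (S − I)·e^(rT) = (15.92 − 1.5073) · e^(0.0200·8/12)
= 14.4127 · e^0.013333 = 14.4127 × 1.013422 = ₹14.61

₹14.61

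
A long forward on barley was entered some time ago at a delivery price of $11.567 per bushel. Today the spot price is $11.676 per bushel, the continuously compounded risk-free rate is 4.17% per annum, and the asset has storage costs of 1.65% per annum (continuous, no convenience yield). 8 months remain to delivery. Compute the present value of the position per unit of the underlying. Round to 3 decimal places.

$0.555 per bushel

Current fair forward for the remaining 8 months: F = S·e^((r + u)·T), (r + u) = 0.0417 + 0.0165 = 0.0582
F = 11.676 · e^(0.0582 × 8/12) = 11.676 × 1.039563 = 12.1379
Value of long forward = (F − K)·e^(−rT) = (12.1379 − 11.567) · e^(−0.0417·8/12)
= 0.5709 × 0.972583 = 0.555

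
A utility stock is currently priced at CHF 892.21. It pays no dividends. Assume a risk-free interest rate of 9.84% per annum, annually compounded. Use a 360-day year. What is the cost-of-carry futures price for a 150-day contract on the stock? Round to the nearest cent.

F = S · (1+r)^T
= 892.21 × 1.039881
F = CHF 927.79

CHF 927.79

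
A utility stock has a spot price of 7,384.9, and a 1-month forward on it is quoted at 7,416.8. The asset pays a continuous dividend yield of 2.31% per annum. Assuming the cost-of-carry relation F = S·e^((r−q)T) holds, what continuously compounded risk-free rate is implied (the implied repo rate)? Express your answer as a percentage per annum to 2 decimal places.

From F = S·e^((r−q)T): (r − q) = ln(F/S)/T
ln(7416.8/7384.9) = ln(1.004320) = 0.004311
(r − q) = 0.004311 / (1/12) = 0.051732
r = ln(F/S)/T + q = 0.051732 + 0.0231 = 0.074832
r = 7.48%

7.48%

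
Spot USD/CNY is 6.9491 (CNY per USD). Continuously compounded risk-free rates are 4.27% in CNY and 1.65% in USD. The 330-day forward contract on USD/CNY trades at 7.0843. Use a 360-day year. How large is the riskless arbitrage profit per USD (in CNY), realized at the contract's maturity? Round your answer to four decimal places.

0.0337 per USD (in CNY)

Fair forward: F* = S·e^(carry·T), with carry = (r_CNY − r_USD) = 0.0427 − 0.0165 = 0.0262
F* = 6.9491 · e^(0.0262 × 330/360) = 6.9491 · e^0.024017 = 6.9491 × 1.024308 = 7.1180
Market 7.0843 < fair 7.1180: forward underpriced → reverse cash-and-carry (short spot, go long the forward).
At maturity, profit = |F_mkt − F*| = |7.0843 − 7.1180| = 0.0337 per USD (in CNY)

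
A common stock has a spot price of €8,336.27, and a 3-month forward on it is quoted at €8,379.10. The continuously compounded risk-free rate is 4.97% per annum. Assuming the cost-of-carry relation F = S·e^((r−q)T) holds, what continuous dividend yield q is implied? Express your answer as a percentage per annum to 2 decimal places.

2.92%

From F = S·e^((r−q)T): (r − q) = ln(F/S)/T
ln(8379.10/8336.27) = ln(1.005138) = 0.005125
(r − q) = 0.005125 / (3/12) = 0.020500
q = r − ln(F/S)/T = 0.0497 − 0.020500 = 0.029200
q = 2.92%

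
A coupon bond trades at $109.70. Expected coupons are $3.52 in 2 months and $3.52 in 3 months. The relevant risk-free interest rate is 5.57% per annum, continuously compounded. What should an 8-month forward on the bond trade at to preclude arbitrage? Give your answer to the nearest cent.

PV(coupons) I = 3.52·e^(−0.0557·2/12) + 3.52·e^(−0.0557·3/12)
I = 3.4875 + 3.4713 = 6.9588
F = (S − I)·e^(rT) = (109.70 − 6.9588) · e^(0.0557·8/12)
= 102.7412 · e^0.037133 = 102.7412 × 1.037831 = $106.63

$106.63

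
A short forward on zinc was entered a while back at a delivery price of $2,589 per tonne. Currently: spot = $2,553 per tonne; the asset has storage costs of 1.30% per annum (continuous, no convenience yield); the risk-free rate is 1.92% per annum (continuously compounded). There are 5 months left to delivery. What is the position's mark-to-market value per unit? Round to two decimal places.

Current fair forward for the remaining 5 months: F = S·e^((r + u)·T), (r + u) = 0.0192 + 0.0130 = 0.0322
F = 2553 · e^(0.0322 × 5/12) = 2553 × 1.01350707 = 2587.4835
Value of long forward = (F − K)·e^(−rT) = (2587.4835 − 2589) · e^(−0.0192·5/12)
= -1.5165 × 0.99203191 = -1.50
Short position value = −(long value) = $1.50

$1.50 per tonne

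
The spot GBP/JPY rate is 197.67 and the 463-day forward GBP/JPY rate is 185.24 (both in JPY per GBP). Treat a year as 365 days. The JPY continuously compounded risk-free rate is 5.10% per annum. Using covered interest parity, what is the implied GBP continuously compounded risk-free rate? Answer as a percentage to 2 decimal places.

F = S·e^((r_JPY − r_GBP)T) ⇒ r_GBP = r_JPY − ln(F/S)/T
ln(185.24/197.67) = -0.064947; /(463/365) = -0.051200
r_GBP = 0.0510 + 0.051200 = 0.102200
r_GBP = 10.22%

10.22%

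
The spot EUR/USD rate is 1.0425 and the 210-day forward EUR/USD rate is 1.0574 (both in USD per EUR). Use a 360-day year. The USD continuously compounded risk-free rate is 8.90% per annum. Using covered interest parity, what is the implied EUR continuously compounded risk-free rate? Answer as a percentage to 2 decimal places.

6.47%

F = S·e^((r_USD − r_EUR)T) ⇒ r_EUR = r_USD − ln(F/S)/T
ln(1.0574/1.0425) = 0.014191; /(210/360) = 0.024327
r_EUR = 0.0890 − 0.024327 = 0.064673
r_EUR = 6.47%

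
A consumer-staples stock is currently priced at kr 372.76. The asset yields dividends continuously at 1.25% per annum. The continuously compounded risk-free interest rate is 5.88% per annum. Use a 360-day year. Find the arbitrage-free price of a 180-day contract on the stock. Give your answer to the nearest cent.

kr 381.49

F = S·e^((r − q)T) = 372.76 · e^((0.0588 − 0.0125) × 180/360)
= 372.76 · e^0.023150 = 372.76 × 1.023420
F = kr 381.49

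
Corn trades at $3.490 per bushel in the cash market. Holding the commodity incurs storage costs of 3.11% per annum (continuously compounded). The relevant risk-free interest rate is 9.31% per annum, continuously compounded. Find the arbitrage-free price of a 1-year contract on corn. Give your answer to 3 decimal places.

$3.952 per bushel

Net carry = r + u − y = 0.0931 + 0.0311 − 0.0000 = 0.1242
F = S·e^((r+u−y)T) = 3.490 · e^(0.1242 × 1) = 3.490 · e^0.124200
= 3.490 × 1.132242 = $3.952 per bushel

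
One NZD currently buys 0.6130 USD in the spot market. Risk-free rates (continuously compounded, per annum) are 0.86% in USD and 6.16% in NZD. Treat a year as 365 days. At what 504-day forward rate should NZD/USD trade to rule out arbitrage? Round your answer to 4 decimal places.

F = S·e^((r_USD − r_NZD)T) = 0.6130 · e^((0.0086 − 0.0616) × 504/365)
= 0.6130 · e^-0.073184 = 0.6130 × 0.929430
F = 0.5697 USD per NZD

0.5697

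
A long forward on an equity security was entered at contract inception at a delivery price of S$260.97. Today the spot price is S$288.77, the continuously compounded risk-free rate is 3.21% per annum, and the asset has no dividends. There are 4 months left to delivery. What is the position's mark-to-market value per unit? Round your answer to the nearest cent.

S$30.58

Current fair forward for the remaining 4 months: F = S·e^(r·T), r = 0.0321
F = 288.77 · e^(0.0321 × 4/12) = 288.77 × 1.010757 = 291.8763
Value of long forward = (F − K)·e^(−rT) = (291.8763 − 260.97) · e^(−0.0321·4/12)
= 30.9063 × 0.989357 = 30.58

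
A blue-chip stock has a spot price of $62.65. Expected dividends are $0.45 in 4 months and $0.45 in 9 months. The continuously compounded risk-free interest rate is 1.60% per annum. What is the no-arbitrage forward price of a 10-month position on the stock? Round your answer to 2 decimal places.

PV(dividends) I = 0.45·e^(−0.0160·4/12) + 0.45·e^(−0.0160·9/12)
I = 0.4476 + 0.4446 = 0.8922
F = (S − I)·e^(rT) = (62.65 − 0.8922) · e^(0.0160·10/12)
= 61.7578 · e^0.013333 = 61.7578 × 1.013422 = $62.59

$62.59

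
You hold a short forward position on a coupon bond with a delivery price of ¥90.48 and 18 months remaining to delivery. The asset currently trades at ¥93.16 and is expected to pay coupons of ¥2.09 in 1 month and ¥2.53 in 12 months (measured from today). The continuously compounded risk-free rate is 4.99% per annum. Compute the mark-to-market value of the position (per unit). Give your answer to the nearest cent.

-¥4.72

PV(remaining coupons) I = 2.09·e^(−0.0499·1/12) + 2.53·e^(−0.0499·12/12) = 4.4882
Current forward F = (S − I)·e^(rT) = (93.16 − 4.4882)·e^(0.0499·18/12) = 88.6718 × 1.077722 = 95.5635
Value (long) = (F − K)·e^(−rT) = (95.5635 − 90.48) × 0.927883 = 4.7169
Short position value = −(long value) = -¥4.72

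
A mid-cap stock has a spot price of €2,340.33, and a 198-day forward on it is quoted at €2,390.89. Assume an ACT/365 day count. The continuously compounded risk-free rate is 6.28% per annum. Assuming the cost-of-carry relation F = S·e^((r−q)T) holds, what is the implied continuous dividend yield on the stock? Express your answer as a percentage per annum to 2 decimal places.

2.34%

From F = S·e^((r−q)T): (r − q) = ln(F/S)/T
ln(2390.89/2340.33) = ln(1.021604) = 0.021374
(r − q) = 0.021374 / (198/365) = 0.039402
q = r − ln(F/S)/T = 0.0628 − 0.039402 = 0.023398
q = 2.34%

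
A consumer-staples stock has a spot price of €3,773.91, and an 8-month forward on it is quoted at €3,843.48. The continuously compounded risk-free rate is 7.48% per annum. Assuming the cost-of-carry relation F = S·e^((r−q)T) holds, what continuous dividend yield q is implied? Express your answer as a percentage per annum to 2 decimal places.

4.74%

From F = S·e^((r−q)T): (r − q) = ln(F/S)/T
ln(3843.48/3773.91) = ln(1.018434) = 0.018266
(r − q) = 0.018266 / (8/12) = 0.027399
q = r − ln(F/S)/T = 0.0748 − 0.027399 = 0.047401
q = 4.74%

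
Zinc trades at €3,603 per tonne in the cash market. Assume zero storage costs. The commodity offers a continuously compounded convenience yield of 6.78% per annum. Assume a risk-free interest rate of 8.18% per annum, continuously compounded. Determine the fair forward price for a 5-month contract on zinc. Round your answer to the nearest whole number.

€3,624 per tonne

Net carry = r + u − y = 0.0818 + 0.0000 − 0.0678 = 0.0140
F = S·e^((r+u−y)T) = 3603 · e^(0.0140 × 5/12) = 3603 · e^0.005833
= 3603 × 1.005850 = €3,624 per tonne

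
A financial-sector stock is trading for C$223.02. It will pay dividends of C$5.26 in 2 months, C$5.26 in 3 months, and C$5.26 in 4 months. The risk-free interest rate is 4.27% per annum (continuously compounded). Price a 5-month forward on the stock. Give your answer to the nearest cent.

PV(dividends) I = 5.26·e^(−0.0427·2/12) + 5.26·e^(−0.0427·3/12) + 5.26·e^(−0.0427·4/12)
I = 5.2227 + 5.2041 + 5.1857 = 15.6125
F = (S − I)·e^(rT) = (223.02 − 15.6125) · e^(0.0427·5/12)
= 207.4075 · e^0.017792 = 207.4075 × 1.017951 = C$211.13

C$211.13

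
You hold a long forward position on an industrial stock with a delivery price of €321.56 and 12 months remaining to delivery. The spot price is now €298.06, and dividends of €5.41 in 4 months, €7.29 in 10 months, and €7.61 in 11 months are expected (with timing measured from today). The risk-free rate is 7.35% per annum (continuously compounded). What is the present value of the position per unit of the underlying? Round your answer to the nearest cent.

PV(remaining dividends) I = 5.41·e^(−0.0735·4/12) + 7.29·e^(−0.0735·10/12) + 7.61·e^(−0.0735·11/12) = 19.2501
Current forward F = (S − I)·e^(rT) = (298.06 − 19.2501)·e^(0.0735·12/12) = 278.8099 × 1.076269 = 300.0745
Value (long) = (F − K)·e^(−rT) = (300.0745 − 321.56) × 0.929136 = -19.9630
Value = -€19.96

-€19.96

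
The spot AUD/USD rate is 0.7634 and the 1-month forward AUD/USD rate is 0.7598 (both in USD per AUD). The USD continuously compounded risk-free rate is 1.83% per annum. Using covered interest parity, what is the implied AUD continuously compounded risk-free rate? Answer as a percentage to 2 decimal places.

7.50%

F = S·e^((r_USD − r_AUD)T) ⇒ r_AUD = r_USD − ln(F/S)/T
ln(0.7598/0.7634) = -0.004727; /(1/12) = -0.056724
r_AUD = 0.0183 + 0.056724 = 0.075024
r_AUD = 7.50%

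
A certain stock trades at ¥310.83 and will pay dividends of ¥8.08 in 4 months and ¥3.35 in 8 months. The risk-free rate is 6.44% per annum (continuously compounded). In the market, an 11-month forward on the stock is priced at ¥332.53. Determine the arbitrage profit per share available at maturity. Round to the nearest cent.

PV(dividends) I = 8.08·e^(−0.0644·4/12) + 3.35·e^(−0.0644·8/12) = 11.1176
Fair forward F* = (S − I)·e^(rT) = (310.83 − 11.1176)·e^0.059033 = 299.7124 × 1.060810 = 317.9379
Market ¥332.53 > fair 317.9379: forward overpriced → cash-and-carry (borrow at r, buy the stock and collect the dividends, short the forward).
Profit at T = |F_mkt − F*| = |332.53 − 317.9379| = ¥14.59 per share

¥14.59 per share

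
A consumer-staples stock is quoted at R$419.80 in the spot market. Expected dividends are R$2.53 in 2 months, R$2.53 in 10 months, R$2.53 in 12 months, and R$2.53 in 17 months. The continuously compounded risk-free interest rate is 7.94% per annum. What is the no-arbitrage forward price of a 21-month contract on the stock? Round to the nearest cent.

R$471.51

PV(dividends) I = 2.53·e^(−0.0794·2/12) + 2.53·e^(−0.0794·10/12) + 2.53·e^(−0.0794·12/12) + 2.53·e^(−0.0794·17/12)
I = 2.4967 + 2.3680 + 2.3369 + 2.2608 = 9.4624
F = (S − I)·e^(rT) = (419.80 − 9.4624) · e^(0.0794·21/12)
= 410.3376 · e^0.138950 = 410.3376 × 1.149067 = R$471.51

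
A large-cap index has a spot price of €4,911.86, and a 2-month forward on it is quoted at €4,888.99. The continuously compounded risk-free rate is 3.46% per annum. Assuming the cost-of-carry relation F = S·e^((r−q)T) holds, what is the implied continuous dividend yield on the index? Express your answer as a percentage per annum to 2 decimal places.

6.26%

From F = S·e^((r−q)T): (r − q) = ln(F/S)/T
ln(4888.99/4911.86) = ln(0.995344) = -0.004667
(r − q) = -0.004667 / (2/12) = -0.028002
q = r − ln(F/S)/T = 0.0346 + 0.028002 = 0.062602
q = 6.26%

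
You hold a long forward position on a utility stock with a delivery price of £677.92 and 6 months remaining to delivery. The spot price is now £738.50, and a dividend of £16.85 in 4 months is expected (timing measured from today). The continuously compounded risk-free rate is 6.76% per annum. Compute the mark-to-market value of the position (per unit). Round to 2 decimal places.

PV(remaining dividends) I = 16.85·e^(−0.0676·4/12) = 16.4746
Current forward F = (S − I)·e^(rT) = (738.50 − 16.4746)·e^(0.0676·6/12) = 722.0254 × 1.034378 = 746.8472
Value (long) = (F − K)·e^(−rT) = (746.8472 − 677.92) × 0.966765 = 66.6364
Value = £66.64

£66.64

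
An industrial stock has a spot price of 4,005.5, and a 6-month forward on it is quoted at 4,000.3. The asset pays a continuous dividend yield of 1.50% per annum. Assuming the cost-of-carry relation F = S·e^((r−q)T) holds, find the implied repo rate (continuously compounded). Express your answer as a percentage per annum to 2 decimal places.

From F = S·e^((r−q)T): (r − q) = ln(F/S)/T
ln(4000.3/4005.5) = ln(0.998702) = -0.001299
(r − q) = -0.001299 / (6/12) = -0.002598
r = ln(F/S)/T + q = -0.002598 + 0.0150 = 0.012402
r = 1.24%

1.24%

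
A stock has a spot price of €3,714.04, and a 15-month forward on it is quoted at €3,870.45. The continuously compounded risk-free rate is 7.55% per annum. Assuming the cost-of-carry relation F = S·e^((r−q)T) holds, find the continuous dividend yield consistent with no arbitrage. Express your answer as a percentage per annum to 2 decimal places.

From F = S·e^((r−q)T): (r − q) = ln(F/S)/T
ln(3870.45/3714.04) = ln(1.042113) = 0.041250
(r − q) = 0.041250 / (15/12) = 0.033000
q = r − ln(F/S)/T = 0.0755 − 0.033000 = 0.042500
q = 4.25%

4.25%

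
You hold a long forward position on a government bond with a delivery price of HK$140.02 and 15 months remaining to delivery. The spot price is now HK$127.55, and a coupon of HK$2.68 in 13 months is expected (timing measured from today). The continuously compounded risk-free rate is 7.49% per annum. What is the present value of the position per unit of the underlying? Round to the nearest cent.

-HK$2.43

PV(remaining coupons) I = 2.68·e^(−0.0749·13/12) = 2.4711
Current forward F = (S − I)·e^(rT) = (127.55 − 2.4711)·e^(0.0749·15/12) = 125.0789 × 1.098148 = 137.3551
Value (long) = (F − K)·e^(−rT) = (137.3551 − 140.02) × 0.910624 = -2.4267
Value = -HK$2.43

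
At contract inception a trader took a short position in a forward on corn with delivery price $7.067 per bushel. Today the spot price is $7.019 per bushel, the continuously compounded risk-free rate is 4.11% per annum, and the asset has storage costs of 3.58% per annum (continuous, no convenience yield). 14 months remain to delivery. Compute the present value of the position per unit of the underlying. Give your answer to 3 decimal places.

-$0.582 per bushel

Current fair forward for the remaining 14 months: F = S·e^((r + u)·T), (r + u) = 0.0411 + 0.0358 = 0.0769
F = 7.019 · e^(0.0769 × 14/12) = 7.019 × 1.093864 = 7.6778
Value of long forward = (F − K)·e^(−rT) = (7.6778 − 7.067) · e^(−0.0411·14/12)
= 0.6108 × 0.953181 = 0.582
Short position value = −(long value) = -$0.582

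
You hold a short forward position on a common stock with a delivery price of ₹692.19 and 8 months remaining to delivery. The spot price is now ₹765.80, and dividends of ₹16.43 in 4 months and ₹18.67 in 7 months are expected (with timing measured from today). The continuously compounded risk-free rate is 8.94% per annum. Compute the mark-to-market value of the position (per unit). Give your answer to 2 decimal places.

PV(remaining dividends) I = 16.43·e^(−0.0894·4/12) + 18.67·e^(−0.0894·7/12) = 33.6689
Current forward F = (S − I)·e^(rT) = (765.80 − 33.6689)·e^(0.0894·8/12) = 732.1311 × 1.061412 = 777.0927
Value (long) = (F − K)·e^(−rT) = (777.0927 − 692.19) × 0.942141 = 79.9903
Short position value = −(long value) = -₹79.99

-₹79.99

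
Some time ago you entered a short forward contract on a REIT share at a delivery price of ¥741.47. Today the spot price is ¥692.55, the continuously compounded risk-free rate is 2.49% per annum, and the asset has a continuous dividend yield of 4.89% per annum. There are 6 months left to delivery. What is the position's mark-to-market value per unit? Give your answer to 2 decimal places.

Current fair forward for the remaining 6 months: F = S·e^((r − q)·T), (r − q) = 0.0249 − 0.0489 = -0.0240
F = 692.55 · e^(-0.0240 × 6/12) = 692.55 × 0.988072 = 684.2893
Value of long forward = (F − K)·e^(−rT) = (684.2893 − 741.47) · e^(−0.0249·6/12)
= -57.1807 × 0.987627 = -56.47
Short position value = −(long value) = ¥56.47

¥56.47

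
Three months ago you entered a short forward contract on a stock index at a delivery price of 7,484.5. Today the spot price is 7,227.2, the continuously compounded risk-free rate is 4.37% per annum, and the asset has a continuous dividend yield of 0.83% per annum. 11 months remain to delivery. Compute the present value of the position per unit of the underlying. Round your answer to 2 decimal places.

Current fair forward for the remaining 11 months: F = S·e^((r − q)·T), (r − q) = 0.0437 − 0.0083 = 0.0354
F = 7227.2 · e^(0.0354 × 11/12) = 7227.2 × 1.03298224 = 7465.5692
Value of long forward = (F − K)·e^(−rT) = (7465.5692 − 7484.5) · e^(−0.0437·11/12)
= -18.9308 × 0.96073339 = -18.19
Short position value = −(long value) = 18.19

18.19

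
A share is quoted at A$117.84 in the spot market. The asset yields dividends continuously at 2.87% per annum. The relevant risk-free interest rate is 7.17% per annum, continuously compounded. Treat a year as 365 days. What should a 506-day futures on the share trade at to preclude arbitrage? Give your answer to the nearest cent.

A$125.08

F = S·e^((r − q)T) = 117.84 · e^((0.0717 − 0.0287) × 506/365)
= 117.84 · e^0.059611 = 117.84 × 1.061424
F = A$125.08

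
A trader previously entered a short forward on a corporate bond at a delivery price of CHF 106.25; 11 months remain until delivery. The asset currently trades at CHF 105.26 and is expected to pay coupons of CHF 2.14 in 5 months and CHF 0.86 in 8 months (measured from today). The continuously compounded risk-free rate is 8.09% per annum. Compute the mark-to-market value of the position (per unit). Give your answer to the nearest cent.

-CHF 3.72

PV(remaining coupons) I = 2.14·e^(−0.0809·5/12) + 0.86·e^(−0.0809·8/12) = 2.8839
Current forward F = (S − I)·e^(rT) = (105.26 − 2.8839)·e^(0.0809·11/12) = 102.3761 × 1.076977 = 110.2567
Value (long) = (F − K)·e^(−rT) = (110.2567 − 106.25) × 0.928525 = 3.7203
Short position value = −(long value) = -CHF 3.72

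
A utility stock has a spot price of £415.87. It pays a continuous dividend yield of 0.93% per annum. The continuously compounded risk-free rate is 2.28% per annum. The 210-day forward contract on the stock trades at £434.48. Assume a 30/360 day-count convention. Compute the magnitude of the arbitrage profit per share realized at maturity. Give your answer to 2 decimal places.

Fair forward: F* = S·e^(carry·T), with carry = (r − q) = 0.0228 − 0.0093 = 0.0135
F* = 415.87 · e^(0.0135 × 210/360) = 415.87 · e^0.007875 = 415.87 × 1.007906 = £419.1579
Market £434.48 > fair £419.1579: forward overpriced → cash-and-carry (buy spot, short the forward).
At maturity, profit = |F_mkt − F*| = |434.48 − 419.1579| = £15.32 per share

£15.32 per share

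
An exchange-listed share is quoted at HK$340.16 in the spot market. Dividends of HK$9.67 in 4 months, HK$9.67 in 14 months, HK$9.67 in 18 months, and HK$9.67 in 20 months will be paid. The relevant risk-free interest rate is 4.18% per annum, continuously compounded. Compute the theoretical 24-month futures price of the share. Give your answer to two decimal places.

PV(dividends) I = 9.67·e^(−0.0418·4/12) + 9.67·e^(−0.0418·14/12) + 9.67·e^(−0.0418·18/12) + 9.67·e^(−0.0418·20/12)
I = 9.5362 + 9.2097 + 9.0823 + 9.0193 = 36.8475
F = (S − I)·e^(rT) = (340.16 − 36.8475) · e^(0.0418·24/12)
= 303.3125 · e^0.083600 = 303.3125 × 1.087194 = HK$329.76

HK$329.76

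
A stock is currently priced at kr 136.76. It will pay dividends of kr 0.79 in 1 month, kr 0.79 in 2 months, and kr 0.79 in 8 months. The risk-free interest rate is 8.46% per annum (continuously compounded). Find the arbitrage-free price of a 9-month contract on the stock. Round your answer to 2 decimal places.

PV(dividends) I = 0.79·e^(−0.0846·1/12) + 0.79·e^(−0.0846·2/12) + 0.79·e^(−0.0846·8/12)
I = 0.7845 + 0.7789 + 0.7467 = 2.3101
F = (S − I)·e^(rT) = (136.76 − 2.3101) · e^(0.0846·9/12)
= 134.4499 · e^0.063450 = 134.4499 × 1.065506 = kr 143.26

kr 143.26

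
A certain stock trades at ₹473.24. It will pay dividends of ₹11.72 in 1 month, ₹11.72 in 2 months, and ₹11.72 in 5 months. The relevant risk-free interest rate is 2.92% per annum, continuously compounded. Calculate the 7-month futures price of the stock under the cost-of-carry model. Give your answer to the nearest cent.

PV(dividends) I = 11.72·e^(−0.0292·1/12) + 11.72·e^(−0.0292·2/12) + 11.72·e^(−0.0292·5/12)
I = 11.6915 + 11.6631 + 11.5783 = 34.9329
F = (S − I)·e^(rT) = (473.24 − 34.9329) · e^(0.0292·7/12)
= 438.3071 · e^0.017033 = 438.3071 × 1.017179 = ₹445.84

₹445.84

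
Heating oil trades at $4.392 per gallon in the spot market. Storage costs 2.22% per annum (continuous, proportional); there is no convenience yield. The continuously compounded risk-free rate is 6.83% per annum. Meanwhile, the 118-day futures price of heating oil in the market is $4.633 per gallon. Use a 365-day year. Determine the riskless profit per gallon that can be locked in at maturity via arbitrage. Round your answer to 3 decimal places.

Fair futures: F* = S·e^(carry·T), with carry = (r + u) = 0.0683 + 0.0222 = 0.0905
F* = 4.392 · e^(0.0905 × 118/365) = 4.392 · e^0.029258 = 4.392 × 1.029690 = $4.5224
Market $4.633 > fair $4.5224: forward overpriced → cash-and-carry (buy spot, short the forward).
At maturity, profit = |F_mkt − F*| = |4.633 − 4.5224| = $0.111 per gallon

$0.111 per gallon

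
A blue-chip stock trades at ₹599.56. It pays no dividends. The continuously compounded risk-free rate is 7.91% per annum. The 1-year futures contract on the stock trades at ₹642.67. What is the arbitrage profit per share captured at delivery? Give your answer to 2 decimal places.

Fair futures: F* = S·e^(carry·T), with carry = r = 0.0791
F* = 599.56 · e^(0.0791 × 1) = 599.56 · e^0.079100 = 599.56 × 1.082313 = ₹648.9116
Market ₹642.67 < fair ₹648.9116: forward underpriced → reverse cash-and-carry (short spot, go long the forward).
At maturity, profit = |F_mkt − F*| = |642.67 − 648.9116| = ₹6.24 per share

₹6.24 per share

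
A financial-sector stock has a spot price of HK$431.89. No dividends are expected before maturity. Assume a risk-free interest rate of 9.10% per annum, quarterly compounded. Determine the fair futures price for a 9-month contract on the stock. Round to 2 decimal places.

F = S · (1+r/4)^(4T)
= 431.89 × 1.069814
F = HK$462.04

HK$462.04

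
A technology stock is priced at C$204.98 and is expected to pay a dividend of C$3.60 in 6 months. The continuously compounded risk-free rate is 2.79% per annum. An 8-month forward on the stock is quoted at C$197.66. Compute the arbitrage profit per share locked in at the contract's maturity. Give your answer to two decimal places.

C$7.55 per share

PV(dividends) I = 3.60·e^(−0.0279·6/12) = 3.5501
Fair forward F* = (S − I)·e^(rT) = (204.98 − 3.5501)·e^0.018600 = 201.4299 × 1.018774 = 205.2115
Market C$197.66 < fair 205.2115: forward underpriced → reverse cash-and-carry (short the stock, invest proceeds at r, pay the dividends, go long the forward).
Profit at T = |F_mkt − F*| = |197.66 − 205.2115| = C$7.55 per share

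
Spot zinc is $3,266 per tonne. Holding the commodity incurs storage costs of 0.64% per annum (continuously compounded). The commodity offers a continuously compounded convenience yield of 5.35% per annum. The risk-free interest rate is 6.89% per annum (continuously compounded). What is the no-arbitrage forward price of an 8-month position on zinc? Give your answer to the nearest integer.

Net carry = r + u − y = 0.0689 + 0.0064 − 0.0535 = 0.0218
F = S·e^((r+u−y)T) = 3266 · e^(0.0218 × 8/12) = 3266 · e^0.014533
= 3266 × 1.014639 = $3,314 per tonne

$3,314 per tonne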